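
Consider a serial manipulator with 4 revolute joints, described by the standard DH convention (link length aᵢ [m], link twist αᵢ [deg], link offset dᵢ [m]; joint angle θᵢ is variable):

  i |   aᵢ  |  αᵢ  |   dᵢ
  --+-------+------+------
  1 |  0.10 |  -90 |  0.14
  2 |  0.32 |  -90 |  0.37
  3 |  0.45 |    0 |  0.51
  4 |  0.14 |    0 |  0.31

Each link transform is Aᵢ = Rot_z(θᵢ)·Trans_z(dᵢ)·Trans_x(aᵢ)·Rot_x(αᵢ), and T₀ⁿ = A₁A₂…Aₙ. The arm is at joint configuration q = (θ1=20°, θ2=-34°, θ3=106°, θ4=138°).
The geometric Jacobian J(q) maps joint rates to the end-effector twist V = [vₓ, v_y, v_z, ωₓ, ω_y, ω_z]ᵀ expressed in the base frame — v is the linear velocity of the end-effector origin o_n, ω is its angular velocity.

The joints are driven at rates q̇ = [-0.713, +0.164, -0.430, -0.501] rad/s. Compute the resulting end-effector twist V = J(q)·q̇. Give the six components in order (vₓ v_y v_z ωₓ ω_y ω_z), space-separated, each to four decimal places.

o_n = [0.6081, 0.2886, -0.4645]
J₁: ẑ×o_n = [-0.2886, 0.6081, 0.0000], ω = ẑ
J2: z=[-0.3420, 0.9397, 0.0000] o=[0.0940, 0.0342, 0.1400] → [-0.5681, -0.2068, -0.5701, -0.3420, 0.9397, 0.0000]
J3: z=[0.5255, 0.1913, -0.8290] o=[0.2167, 0.4726, 0.3189] → [-0.3024, 0.0873, -0.1715, 0.5255, 0.1913, -0.8290]
J4: z=[0.5255, 0.1913, -0.8290] o=[0.5360, 0.1285, -0.1732] → [0.0770, 0.0933, 0.0704, 0.5255, 0.1913, -0.8290]
V = J·q̇ = [0.2041, -0.5518, -0.0550, -0.5453, -0.0239, 0.0588]

0.2041 -0.5518 -0.0550 -0.5453 -0.0239 0.0588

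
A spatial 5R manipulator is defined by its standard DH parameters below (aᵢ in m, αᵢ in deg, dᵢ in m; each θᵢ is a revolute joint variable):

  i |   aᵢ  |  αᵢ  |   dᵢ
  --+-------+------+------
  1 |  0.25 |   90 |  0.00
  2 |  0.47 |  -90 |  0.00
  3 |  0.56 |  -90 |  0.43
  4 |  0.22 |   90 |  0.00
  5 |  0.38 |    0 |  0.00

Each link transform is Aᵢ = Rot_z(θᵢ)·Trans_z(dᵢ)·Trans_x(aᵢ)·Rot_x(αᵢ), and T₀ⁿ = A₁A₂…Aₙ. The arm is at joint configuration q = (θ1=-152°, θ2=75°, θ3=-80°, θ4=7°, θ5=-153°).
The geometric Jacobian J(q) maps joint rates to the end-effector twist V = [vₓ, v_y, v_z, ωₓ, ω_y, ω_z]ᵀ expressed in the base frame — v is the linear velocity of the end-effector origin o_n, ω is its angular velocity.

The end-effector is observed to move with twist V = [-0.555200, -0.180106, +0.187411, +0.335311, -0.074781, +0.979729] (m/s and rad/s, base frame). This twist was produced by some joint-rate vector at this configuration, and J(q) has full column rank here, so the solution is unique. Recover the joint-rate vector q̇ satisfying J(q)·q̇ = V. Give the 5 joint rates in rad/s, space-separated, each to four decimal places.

o_n = [-0.1464, 0.4494, 0.4791]
J₁: ẑ×o_n = [-0.4494, -0.1464, 0.0000], ω = ẑ
J2: z=[-0.4695, 0.8829, 0.0000] o=[-0.2207, -0.1174, 0.0000] → [0.4230, 0.2249, -0.3318, -0.4695, 0.8829, 0.0000]
J3: z=[0.8529, 0.4535, 0.2588] o=[-0.3281, -0.1745, 0.4540] → [-0.1501, 0.0256, 0.4497, 0.8529, 0.4535, 0.2588]
J4: z=[-0.1435, -0.2730, 0.9513] o=[-0.2425, 0.4956, 0.6592] → [0.0931, 0.0656, 0.0329, -0.1435, -0.2730, 0.9513]
J5: z=[0.7853, 0.5535, 0.2773] o=[-0.3750, 0.6687, 0.6889] → [-0.0553, 0.2282, -0.2988, 0.7853, 0.5535, 0.2773]
q̇ = J⁺·V = [0.9300, -0.2280, 0.2560, -0.0200, 0.0090]

0.9300 -0.2280 0.2560 -0.0200 0.0090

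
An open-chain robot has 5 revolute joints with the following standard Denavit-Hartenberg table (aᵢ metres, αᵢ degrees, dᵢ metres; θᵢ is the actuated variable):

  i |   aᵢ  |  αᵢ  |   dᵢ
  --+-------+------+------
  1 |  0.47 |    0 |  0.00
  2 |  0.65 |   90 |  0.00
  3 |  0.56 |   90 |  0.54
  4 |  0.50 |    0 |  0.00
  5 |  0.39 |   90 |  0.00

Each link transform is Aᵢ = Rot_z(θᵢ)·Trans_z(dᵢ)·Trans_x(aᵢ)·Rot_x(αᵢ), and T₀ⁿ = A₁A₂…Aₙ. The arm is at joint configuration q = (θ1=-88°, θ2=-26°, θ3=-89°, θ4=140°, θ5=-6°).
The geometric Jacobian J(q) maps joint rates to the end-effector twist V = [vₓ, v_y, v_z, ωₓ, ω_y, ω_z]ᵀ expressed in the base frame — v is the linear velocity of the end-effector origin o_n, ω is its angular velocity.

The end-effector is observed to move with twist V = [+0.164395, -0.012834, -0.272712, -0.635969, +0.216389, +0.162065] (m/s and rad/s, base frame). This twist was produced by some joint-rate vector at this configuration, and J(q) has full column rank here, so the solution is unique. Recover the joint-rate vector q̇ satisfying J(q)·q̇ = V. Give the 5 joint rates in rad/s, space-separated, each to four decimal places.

o_n = [-1.2905, -0.5976, 0.0939]
J₁: ẑ×o_n = [0.5976, -1.2905, 0.0000], ω = ẑ
J2: z=[0.0000, 0.0000, 1.0000] o=[0.0164, -0.4697, 0.0000] → [0.1278, -1.3069, 0.0000, 0.0000, 0.0000, 1.0000]
J3: z=[-0.9135, 0.4067, 0.0000] o=[-0.2480, -1.0635, 0.0000] → [0.0382, 0.0858, -0.0016, -0.9135, 0.4067, 0.0000]
J4: z=[0.4067, 0.9134, -0.0175] o=[-0.7453, -0.8528, -0.5599] → [0.6017, -0.2564, 0.6018, 0.4067, 0.9134, -0.0175]
J5: z=[0.4067, 0.9134, -0.0175] o=[-1.0362, -0.7160, -0.1770] → [0.2495, -0.1057, 0.2805, 0.4067, 0.9134, -0.0175]
q̇ = J⁺·V = [0.8780, -0.7170, 0.6690, -0.7920, 0.7310]

0.8780 -0.7170 0.6690 -0.7920 0.7310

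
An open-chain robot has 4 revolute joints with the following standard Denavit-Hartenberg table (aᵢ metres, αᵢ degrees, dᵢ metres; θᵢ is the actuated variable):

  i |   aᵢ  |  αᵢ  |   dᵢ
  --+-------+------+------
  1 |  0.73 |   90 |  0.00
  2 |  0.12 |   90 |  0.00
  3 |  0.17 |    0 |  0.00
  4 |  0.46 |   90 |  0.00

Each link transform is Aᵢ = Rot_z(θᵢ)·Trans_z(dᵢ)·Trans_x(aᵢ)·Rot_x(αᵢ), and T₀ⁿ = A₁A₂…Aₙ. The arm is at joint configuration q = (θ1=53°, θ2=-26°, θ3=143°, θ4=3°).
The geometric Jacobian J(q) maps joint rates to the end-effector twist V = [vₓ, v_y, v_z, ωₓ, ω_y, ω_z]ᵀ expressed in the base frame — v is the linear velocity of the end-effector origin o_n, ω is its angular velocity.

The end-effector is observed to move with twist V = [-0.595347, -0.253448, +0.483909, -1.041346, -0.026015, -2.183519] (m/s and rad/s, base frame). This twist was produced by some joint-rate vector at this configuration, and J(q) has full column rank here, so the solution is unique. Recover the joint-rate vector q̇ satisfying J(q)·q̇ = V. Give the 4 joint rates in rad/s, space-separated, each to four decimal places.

o_n = [0.5117, 0.0816, 0.1741]
J₁: ẑ×o_n = [-0.0816, 0.5117, 0.0000], ω = ẑ
J2: z=[0.7986, -0.6018, 0.0000] o=[0.4393, 0.5830, 0.0000] → [-0.1048, -0.1390, -0.3569, 0.7986, -0.6018, 0.0000]
J3: z=[-0.2638, -0.3501, -0.8988] o=[0.5042, 0.6691, -0.0526] → [-0.6075, 0.0531, 0.1576, -0.2638, -0.3501, -0.8988]
J4: z=[-0.2638, -0.3501, -0.8988] o=[0.5125, 0.5101, 0.0069] → [-0.4437, 0.0449, 0.1128, -0.2638, -0.3501, -0.8988]
q̇ = J⁺·V = [-0.8560, -0.8160, 0.5820, 0.8950]

-0.8560 -0.8160 0.5820 0.8950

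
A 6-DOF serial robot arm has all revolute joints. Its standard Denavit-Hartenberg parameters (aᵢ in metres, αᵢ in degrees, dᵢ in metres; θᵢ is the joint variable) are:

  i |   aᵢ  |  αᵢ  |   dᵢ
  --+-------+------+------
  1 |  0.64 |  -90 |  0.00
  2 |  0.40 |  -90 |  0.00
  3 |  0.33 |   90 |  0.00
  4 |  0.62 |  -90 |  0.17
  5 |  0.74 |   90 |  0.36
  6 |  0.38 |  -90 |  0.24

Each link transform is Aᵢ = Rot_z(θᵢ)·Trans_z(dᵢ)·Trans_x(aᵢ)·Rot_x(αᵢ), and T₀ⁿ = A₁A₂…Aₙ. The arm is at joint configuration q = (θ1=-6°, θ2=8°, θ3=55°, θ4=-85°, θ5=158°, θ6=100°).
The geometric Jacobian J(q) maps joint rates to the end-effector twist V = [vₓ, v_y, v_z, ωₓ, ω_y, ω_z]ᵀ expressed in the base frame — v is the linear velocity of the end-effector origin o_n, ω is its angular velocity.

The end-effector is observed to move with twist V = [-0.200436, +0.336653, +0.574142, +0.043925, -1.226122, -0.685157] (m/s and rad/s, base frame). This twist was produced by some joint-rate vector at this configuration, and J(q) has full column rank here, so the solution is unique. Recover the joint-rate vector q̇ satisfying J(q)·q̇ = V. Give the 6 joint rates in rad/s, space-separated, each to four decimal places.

0.3230 -0.8010 0.7690 -0.3780 0.5330 -0.4260

o_n = [1.2812, -1.1909, -0.0858]
J₁: ẑ×o_n = [1.1909, 1.2812, -0.0000], ω = ẑ
J2: z=[0.1045, 0.9945, 0.0000] o=[0.6365, -0.0669, 0.0000] → [-0.0853, 0.0090, -0.7587, 0.1045, 0.9945, 0.0000]
J3: z=[-0.1384, 0.0145, -0.9903] o=[1.0304, -0.1083, -0.0557] → [-1.0725, -0.2525, 0.1462, -0.1384, 0.0145, -0.9903]
J4: z=[0.8667, 0.4856, -0.1140] o=[1.1886, -0.3967, -0.0820] → [-0.0924, -0.0073, -0.7333, 0.8667, 0.4856, -0.1140]
J5: z=[0.4654, -0.8694, -0.1658] o=[1.4473, -0.3704, 0.5059] → [0.3784, 0.3029, -0.5263, 0.4654, -0.8694, -0.1658]
J6: z=[-0.7363, -0.4842, 0.4726] o=[1.2513, -0.7558, -0.1943] → [0.1531, 0.0940, 0.3348, -0.7363, -0.4842, 0.4726]
q̇ = J⁺·V = [0.3230, -0.8010, 0.7690, -0.3780, 0.5330, -0.4260]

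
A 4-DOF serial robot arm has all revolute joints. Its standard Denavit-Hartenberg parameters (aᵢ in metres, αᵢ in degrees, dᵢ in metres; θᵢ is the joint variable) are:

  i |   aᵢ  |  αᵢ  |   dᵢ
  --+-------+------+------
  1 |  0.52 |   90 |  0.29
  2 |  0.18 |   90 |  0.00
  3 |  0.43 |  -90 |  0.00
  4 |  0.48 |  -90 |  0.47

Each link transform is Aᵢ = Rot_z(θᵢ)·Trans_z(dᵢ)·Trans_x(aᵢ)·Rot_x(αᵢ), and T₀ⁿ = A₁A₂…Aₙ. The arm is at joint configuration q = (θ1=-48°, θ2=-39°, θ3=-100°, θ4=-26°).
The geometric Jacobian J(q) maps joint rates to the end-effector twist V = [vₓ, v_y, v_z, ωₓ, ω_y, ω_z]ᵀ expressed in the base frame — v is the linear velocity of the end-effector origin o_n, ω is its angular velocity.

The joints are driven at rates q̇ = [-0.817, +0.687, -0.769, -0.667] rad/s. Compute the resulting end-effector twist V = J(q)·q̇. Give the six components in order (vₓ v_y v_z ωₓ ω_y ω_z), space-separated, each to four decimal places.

-0.1459 -0.6258 0.3835 -0.6144 -0.5175 0.1940

o_n = [1.2069, 0.0493, -0.1840]
J₁: ẑ×o_n = [-0.0493, 1.2069, 0.0000], ω = ẑ
J2: z=[-0.7431, -0.6691, 0.0000] o=[0.3479, -0.3864, 0.2900] → [0.3171, -0.3522, 0.2509, -0.7431, -0.6691, 0.0000]
J3: z=[-0.4211, 0.4677, -0.7771] o=[0.4416, -0.4904, 0.1767] → [0.2508, -0.7467, -0.5852, -0.4211, 0.4677, -0.7771]
J4: z=[0.6412, -0.4526, -0.6198] o=[0.7174, -0.1639, 0.2237] → [0.3167, -0.0420, 0.3583, 0.6412, -0.4526, -0.6198]
V = J·q̇ = [-0.1459, -0.6258, 0.3835, -0.6144, -0.5175, 0.1940]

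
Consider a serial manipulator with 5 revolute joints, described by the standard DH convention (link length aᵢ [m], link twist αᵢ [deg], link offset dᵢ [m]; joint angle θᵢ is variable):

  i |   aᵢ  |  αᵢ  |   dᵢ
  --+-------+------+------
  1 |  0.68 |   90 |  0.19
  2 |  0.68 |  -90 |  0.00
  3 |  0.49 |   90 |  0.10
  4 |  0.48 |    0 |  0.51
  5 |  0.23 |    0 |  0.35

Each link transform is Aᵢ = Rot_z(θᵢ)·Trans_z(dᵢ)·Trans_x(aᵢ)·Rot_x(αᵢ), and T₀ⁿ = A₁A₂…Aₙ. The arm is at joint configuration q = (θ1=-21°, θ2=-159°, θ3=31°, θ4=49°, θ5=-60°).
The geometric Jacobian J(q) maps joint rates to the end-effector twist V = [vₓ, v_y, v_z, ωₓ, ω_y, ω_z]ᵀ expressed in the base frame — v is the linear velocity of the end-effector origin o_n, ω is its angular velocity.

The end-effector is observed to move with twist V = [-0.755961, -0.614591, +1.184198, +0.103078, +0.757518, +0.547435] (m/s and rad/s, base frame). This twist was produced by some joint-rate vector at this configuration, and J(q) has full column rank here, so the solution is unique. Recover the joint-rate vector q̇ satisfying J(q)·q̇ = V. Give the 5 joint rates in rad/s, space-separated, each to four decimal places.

o_n = [-1.0479, 0.1812, -0.9196]
J₁: ẑ×o_n = [-0.1812, -1.0479, 0.0000], ω = ẑ
J2: z=[-0.3584, -0.9336, 0.0000] o=[0.6348, -0.2437, 0.1900] → [1.0359, -0.3977, -1.7232, -0.3584, -0.9336, 0.0000]
J3: z=[0.3346, -0.1284, -0.9336] o=[0.0422, -0.0162, -0.0537] → [0.2955, 1.3073, -0.0739, 0.3346, -0.1284, -0.9336]
J4: z=[-0.7561, -0.6279, -0.1846] o=[-0.2000, 0.3471, -0.2976] → [0.3600, -0.3138, -0.4070, -0.7561, -0.6279, -0.1846]
J5: z=[-0.7561, -0.6279, -0.1846] o=[-0.6415, 0.2221, -0.8266] → [0.0508, 0.0047, -0.2243, -0.7561, -0.6279, -0.1846]
q̇ = J⁺·V = [0.0320, -0.7090, -0.5440, 0.4760, -0.5170]

0.0320 -0.7090 -0.5440 0.4760 -0.5170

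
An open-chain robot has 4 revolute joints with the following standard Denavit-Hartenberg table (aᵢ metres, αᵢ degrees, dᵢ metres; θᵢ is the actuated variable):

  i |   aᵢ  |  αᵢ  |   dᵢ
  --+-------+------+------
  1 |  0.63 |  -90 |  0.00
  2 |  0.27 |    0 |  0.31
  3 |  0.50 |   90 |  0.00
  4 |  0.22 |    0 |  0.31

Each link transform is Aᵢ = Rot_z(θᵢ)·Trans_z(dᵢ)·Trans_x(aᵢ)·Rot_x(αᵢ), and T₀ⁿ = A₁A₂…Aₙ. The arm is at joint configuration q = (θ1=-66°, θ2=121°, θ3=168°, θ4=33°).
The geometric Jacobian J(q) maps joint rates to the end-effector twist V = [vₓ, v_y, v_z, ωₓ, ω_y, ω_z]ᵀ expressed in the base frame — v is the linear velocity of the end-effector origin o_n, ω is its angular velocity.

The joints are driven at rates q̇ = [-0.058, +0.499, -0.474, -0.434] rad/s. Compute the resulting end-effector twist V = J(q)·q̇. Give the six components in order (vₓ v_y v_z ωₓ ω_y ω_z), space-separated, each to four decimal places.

-0.1178 0.0077 0.1203 0.1897 -0.3647 -0.1993

o_n = [0.5638, -0.2095, 0.5167]
J₁: ẑ×o_n = [0.2095, 0.5638, -0.0000], ω = ẑ
J2: z=[0.9135, 0.4067, 0.0000] o=[0.2562, -0.5755, 0.0000] → [0.2102, -0.4720, 0.2093, 0.9135, 0.4067, 0.0000]
J3: z=[0.9135, 0.4067, 0.0000] o=[0.4829, -0.3224, -0.2314] → [0.3043, -0.6835, 0.0703, 0.9135, 0.4067, 0.0000]
J4: z=[-0.3846, 0.8638, 0.3256] o=[0.5491, -0.4711, 0.2413] → [0.1527, 0.1107, -0.1133, -0.3846, 0.8638, 0.3256]
V = J·q̇ = [-0.1178, 0.0077, 0.1203, 0.1897, -0.3647, -0.1993]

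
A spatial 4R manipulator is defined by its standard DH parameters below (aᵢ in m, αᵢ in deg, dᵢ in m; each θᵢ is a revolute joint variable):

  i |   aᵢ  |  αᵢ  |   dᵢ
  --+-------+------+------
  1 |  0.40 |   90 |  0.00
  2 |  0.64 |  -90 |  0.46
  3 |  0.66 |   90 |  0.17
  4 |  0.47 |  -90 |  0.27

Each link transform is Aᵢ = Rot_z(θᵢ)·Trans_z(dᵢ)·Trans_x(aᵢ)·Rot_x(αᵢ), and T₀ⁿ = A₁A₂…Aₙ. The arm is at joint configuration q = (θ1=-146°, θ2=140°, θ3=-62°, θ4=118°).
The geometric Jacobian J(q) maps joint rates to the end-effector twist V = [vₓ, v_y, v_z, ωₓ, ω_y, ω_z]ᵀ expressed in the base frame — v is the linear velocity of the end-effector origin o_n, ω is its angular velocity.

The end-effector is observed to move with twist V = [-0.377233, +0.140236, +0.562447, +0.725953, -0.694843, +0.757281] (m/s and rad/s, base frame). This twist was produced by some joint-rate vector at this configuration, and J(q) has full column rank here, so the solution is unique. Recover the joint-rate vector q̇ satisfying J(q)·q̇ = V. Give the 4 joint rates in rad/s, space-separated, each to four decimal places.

o_n = [-0.1789, 1.0550, -0.0574]
J₁: ẑ×o_n = [-1.0550, -0.1789, 0.0000], ω = ẑ
J2: z=[-0.5592, 0.8290, 0.0000] o=[-0.3316, -0.2237, 0.0000] → [-0.0476, -0.0321, -0.8417, -0.5592, 0.8290, 0.0000]
J3: z=[0.5329, 0.3594, -0.7660] o=[-0.1824, 0.4318, 0.4114] → [0.3089, 0.2471, 0.3308, 0.5329, 0.3594, -0.7660]
J4: z=[-0.8233, 0.0110, -0.5675] o=[-0.2209, 1.1088, 0.4803] → [-0.0364, -0.4665, 0.0438, -0.8233, 0.0110, -0.5675]
q̇ = J⁺·V = [0.3590, -0.7590, -0.1680, -0.4750]

0.3590 -0.7590 -0.1680 -0.4750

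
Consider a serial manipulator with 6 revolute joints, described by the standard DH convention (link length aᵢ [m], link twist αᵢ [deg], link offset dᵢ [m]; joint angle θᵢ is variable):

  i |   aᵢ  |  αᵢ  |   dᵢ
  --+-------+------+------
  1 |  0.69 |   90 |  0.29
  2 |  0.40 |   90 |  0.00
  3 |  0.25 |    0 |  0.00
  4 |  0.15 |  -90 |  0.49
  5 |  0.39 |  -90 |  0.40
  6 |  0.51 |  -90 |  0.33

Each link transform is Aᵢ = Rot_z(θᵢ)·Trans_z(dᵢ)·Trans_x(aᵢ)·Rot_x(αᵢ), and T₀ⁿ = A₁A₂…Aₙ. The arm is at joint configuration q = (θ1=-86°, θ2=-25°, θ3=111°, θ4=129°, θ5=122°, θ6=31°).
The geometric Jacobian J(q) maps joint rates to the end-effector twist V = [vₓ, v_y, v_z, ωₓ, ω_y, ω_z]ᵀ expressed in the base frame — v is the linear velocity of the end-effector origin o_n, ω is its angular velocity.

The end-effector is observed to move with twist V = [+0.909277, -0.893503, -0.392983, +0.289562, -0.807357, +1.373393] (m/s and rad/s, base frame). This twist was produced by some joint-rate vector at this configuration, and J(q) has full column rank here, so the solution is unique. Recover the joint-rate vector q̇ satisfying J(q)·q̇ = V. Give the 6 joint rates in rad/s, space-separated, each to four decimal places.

0.5530 0.3900 0.0380 -0.9190 0.6590 -0.3990

o_n = [-0.5609, -1.3946, 0.0217]
J₁: ẑ×o_n = [1.3946, -0.5609, 0.0000], ω = ẑ
J2: z=[-0.9976, -0.0698, 0.0000] o=[0.0481, -0.6883, 0.2900] → [0.0187, -0.2677, 0.6621, -0.9976, -0.0698, 0.0000]
J3: z=[-0.0295, 0.4216, -0.9063] o=[0.0734, -1.0500, 0.1210] → [-0.3542, 0.5719, 0.2776, -0.0295, 0.4216, -0.9063]
J4: z=[-0.0295, 0.4216, -0.9063] o=[-0.1651, -0.9852, 0.1588] → [-0.4288, 0.3547, 0.1789, -0.0295, 0.4216, -0.9063]
J5: z=[0.5535, -0.7481, -0.3660] o=[-0.0547, -0.7018, -0.2536] → [-0.4595, 0.0329, -0.7622, 0.5535, -0.7481, -0.3660]
J6: z=[-0.7215, -0.2112, -0.6595] o=[0.0045, -1.2464, -0.1439] → [-0.1327, 0.4923, -0.0125, -0.7215, -0.2112, -0.6595]
q̇ = J⁺·V = [0.5530, 0.3900, 0.0380, -0.9190, 0.6590, -0.3990]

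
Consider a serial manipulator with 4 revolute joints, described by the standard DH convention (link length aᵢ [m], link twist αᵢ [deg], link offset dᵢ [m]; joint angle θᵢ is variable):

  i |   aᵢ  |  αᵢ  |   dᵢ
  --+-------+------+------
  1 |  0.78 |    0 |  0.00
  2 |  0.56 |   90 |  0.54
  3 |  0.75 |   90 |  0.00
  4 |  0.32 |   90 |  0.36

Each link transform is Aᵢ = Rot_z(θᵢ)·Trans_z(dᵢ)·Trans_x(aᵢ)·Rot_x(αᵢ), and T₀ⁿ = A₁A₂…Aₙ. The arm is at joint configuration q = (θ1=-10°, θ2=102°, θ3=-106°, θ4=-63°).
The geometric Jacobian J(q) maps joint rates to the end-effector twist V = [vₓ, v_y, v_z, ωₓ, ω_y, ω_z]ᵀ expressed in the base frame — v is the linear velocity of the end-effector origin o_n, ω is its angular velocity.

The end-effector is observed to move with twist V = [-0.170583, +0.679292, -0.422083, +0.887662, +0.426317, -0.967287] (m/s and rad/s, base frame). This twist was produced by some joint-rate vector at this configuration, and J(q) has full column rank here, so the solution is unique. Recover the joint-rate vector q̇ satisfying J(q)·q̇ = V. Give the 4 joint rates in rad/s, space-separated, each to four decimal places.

o_n = [0.4843, -0.1782, -0.2214]
J₁: ẑ×o_n = [0.1782, 0.4843, -0.0000], ω = ẑ
J2: z=[0.0000, 0.0000, 1.0000] o=[0.7682, -0.1354, 0.0000] → [0.0428, -0.2838, 0.0000, 0.0000, 0.0000, 1.0000]
J3: z=[0.9994, 0.0349, 0.0000] o=[0.7486, 0.4242, 0.5400] → [-0.0266, 0.7609, -0.5928, 0.9994, 0.0349, 0.0000]
J4: z=[0.0335, -0.9607, 0.2756] o=[0.7558, 0.2176, -0.1809] → [0.1479, -0.0735, -0.2741, 0.0335, -0.9607, 0.2756]
q̇ = J⁺·V = [-0.3640, -0.4900, 0.9020, -0.4110]

-0.3640 -0.4900 0.9020 -0.4110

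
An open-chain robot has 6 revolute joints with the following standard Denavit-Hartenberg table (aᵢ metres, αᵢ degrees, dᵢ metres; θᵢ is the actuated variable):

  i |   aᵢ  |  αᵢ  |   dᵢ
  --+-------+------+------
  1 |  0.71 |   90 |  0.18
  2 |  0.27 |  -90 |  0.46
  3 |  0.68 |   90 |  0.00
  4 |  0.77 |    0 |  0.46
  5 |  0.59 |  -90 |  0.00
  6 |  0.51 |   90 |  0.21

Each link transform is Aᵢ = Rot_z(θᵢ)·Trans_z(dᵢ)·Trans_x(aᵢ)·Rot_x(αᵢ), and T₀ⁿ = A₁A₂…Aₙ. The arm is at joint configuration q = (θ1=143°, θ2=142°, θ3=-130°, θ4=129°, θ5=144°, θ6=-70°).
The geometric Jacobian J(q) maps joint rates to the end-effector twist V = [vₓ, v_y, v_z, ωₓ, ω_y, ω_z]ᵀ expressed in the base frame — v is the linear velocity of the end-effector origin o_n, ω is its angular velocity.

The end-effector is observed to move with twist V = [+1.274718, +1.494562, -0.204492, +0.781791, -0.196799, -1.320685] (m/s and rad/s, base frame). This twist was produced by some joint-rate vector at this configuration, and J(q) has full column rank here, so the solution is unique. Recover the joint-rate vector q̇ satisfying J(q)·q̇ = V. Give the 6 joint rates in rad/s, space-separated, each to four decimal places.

-0.8530 -0.1070 0.8190 -0.4930 -0.0050 0.1310

o_n = [-0.9870, 0.9908, -0.1516]
J₁: ẑ×o_n = [-0.9908, -0.9870, 0.0000], ω = ẑ
J2: z=[0.6018, 0.7986, 0.0000] o=[-0.5670, 0.4273, 0.1800] → [-0.2648, 0.1995, 0.6745, 0.6018, 0.7986, 0.0000]
J3: z=[0.4917, -0.3705, -0.7880] o=[-0.1203, 0.6666, 0.3462] → [0.4399, 0.9277, -0.1618, 0.4917, -0.3705, -0.7880]
J4: z=[-0.8689, -0.1501, -0.4716] o=[-0.0819, 1.2899, 0.0771] → [-0.1068, 0.2282, 0.1241, -0.8689, -0.1501, -0.4716]
J5: z=[-0.8689, -0.1501, -0.4716] o=[-0.2147, 0.5550, -0.4196] → [0.1653, 0.5971, -0.4945, -0.8689, -0.1501, -0.4716]
J6: z=[0.0821, 0.8960, -0.4364] o=[-0.5027, 0.8016, 0.0325] → [-0.0823, 0.2265, 0.4495, 0.0821, 0.8960, -0.4364]
q̇ = J⁺·V = [-0.8530, -0.1070, 0.8190, -0.4930, -0.0050, 0.1310]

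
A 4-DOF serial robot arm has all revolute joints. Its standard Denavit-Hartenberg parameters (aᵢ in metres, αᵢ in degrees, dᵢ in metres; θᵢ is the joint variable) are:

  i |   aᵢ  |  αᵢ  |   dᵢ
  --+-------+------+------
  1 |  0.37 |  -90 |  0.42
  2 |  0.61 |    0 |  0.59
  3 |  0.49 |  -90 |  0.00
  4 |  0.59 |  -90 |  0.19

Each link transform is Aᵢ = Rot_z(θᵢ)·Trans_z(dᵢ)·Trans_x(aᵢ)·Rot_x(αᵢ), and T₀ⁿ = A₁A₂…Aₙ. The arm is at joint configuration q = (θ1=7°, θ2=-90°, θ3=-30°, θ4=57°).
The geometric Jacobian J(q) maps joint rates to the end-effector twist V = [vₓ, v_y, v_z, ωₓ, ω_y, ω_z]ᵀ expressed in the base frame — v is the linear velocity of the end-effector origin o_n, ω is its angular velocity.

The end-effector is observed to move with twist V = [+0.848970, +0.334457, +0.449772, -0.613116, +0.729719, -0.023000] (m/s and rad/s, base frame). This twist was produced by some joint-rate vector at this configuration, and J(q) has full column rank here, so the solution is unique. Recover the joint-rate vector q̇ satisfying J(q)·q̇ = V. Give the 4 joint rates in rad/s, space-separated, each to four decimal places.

o_n = [0.1163, 0.1102, 1.8276]
J₁: ẑ×o_n = [-0.1102, 0.1163, 0.0000], ω = ẑ
J2: z=[-0.1219, 0.9925, 0.0000] o=[0.3672, 0.0451, 0.4200] → [1.3971, 0.1715, 0.2411, -0.1219, 0.9925, 0.0000]
J3: z=[-0.1219, 0.9925, 0.0000] o=[0.2953, 0.6307, 1.0300] → [0.7917, 0.0972, 0.2411, -0.1219, 0.9925, 0.0000]
J4: z=[0.8596, 0.1055, 0.5000] o=[0.0522, 0.6008, 1.4544] → [0.2847, -0.2888, -0.4285, 0.8596, 0.1055, 0.5000]
q̇ = J⁺·V = [0.2770, 0.6900, 0.1090, -0.6000]

0.2770 0.6900 0.1090 -0.6000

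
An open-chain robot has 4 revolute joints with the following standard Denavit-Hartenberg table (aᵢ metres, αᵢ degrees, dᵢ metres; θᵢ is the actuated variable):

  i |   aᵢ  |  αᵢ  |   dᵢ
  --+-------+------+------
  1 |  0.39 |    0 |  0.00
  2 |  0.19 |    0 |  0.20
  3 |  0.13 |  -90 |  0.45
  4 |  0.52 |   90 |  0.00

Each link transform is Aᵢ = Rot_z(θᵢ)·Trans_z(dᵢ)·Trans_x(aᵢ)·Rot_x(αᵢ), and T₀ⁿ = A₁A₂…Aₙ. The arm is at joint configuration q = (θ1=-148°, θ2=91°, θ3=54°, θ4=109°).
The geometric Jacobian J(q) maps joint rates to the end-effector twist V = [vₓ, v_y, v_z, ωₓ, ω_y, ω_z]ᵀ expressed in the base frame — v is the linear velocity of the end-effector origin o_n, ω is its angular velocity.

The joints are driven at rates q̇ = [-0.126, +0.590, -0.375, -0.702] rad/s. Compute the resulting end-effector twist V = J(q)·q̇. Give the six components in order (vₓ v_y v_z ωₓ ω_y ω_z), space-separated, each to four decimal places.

0.3924 0.0681 -0.1188 -0.0367 -0.7010 0.0890

o_n = [-0.2665, -0.3640, 0.1583]
J₁: ẑ×o_n = [0.3640, -0.2665, 0.0000], ω = ẑ
J2: z=[0.0000, 0.0000, 1.0000] o=[-0.3307, -0.2067, 0.0000] → [0.1573, 0.0642, -0.0000, 0.0000, 0.0000, 1.0000]
J3: z=[0.0000, 0.0000, 1.0000] o=[-0.2273, -0.3660, 0.2000] → [-0.0021, -0.0392, 0.0000, 0.0000, 0.0000, 1.0000]
J4: z=[0.0523, 0.9986, 0.0000] o=[-0.0974, -0.3728, 0.6500] → [-0.4910, 0.0257, 0.1693, 0.0523, 0.9986, 0.0000]
V = J·q̇ = [0.3924, 0.0681, -0.1188, -0.0367, -0.7010, 0.0890]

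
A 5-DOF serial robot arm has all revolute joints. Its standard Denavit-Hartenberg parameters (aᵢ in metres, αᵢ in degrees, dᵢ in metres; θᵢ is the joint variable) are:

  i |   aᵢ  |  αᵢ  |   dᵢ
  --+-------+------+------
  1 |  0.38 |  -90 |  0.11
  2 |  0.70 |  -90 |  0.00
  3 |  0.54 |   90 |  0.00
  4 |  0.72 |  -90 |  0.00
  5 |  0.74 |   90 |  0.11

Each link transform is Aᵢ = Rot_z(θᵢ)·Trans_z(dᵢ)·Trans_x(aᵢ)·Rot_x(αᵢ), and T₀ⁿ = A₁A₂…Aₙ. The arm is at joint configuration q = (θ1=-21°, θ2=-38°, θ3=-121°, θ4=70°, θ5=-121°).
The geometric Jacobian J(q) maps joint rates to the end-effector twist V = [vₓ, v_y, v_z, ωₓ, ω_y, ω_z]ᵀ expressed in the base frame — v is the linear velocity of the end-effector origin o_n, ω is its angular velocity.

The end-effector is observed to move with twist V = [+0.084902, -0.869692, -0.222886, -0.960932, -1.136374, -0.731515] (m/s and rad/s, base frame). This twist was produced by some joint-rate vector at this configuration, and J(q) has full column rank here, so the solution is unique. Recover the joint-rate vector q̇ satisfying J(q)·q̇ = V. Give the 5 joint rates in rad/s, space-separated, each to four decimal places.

o_n = [0.5177, -0.0413, -0.2496]
J₁: ẑ×o_n = [0.0413, 0.5177, -0.0000], ω = ẑ
J2: z=[0.3584, 0.9336, 0.0000] o=[0.3548, -0.1362, 0.1100] → [-0.3357, 0.1289, -0.1181, 0.3584, 0.9336, 0.0000]
J3: z=[0.5748, -0.2206, -0.7880] o=[0.8697, -0.3339, 0.5410] → [0.4049, 0.7318, 0.0905, 0.5748, -0.2206, -0.7880]
J4: z=[-0.8152, -0.2388, -0.5277] o=[0.8310, 0.1768, 0.3697] → [0.0327, -0.3395, 0.1030, -0.8152, -0.2388, -0.5277]
J5: z=[0.2640, -0.9641, 0.0285] o=[1.2022, 0.2604, -0.2415] → [0.0164, -0.0173, -0.7396, 0.2640, -0.9641, 0.0285]
q̇ = J⁺·V = [-0.5250, -0.5740, -0.3020, 0.8680, 0.4770]

-0.5250 -0.5740 -0.3020 0.8680 0.4770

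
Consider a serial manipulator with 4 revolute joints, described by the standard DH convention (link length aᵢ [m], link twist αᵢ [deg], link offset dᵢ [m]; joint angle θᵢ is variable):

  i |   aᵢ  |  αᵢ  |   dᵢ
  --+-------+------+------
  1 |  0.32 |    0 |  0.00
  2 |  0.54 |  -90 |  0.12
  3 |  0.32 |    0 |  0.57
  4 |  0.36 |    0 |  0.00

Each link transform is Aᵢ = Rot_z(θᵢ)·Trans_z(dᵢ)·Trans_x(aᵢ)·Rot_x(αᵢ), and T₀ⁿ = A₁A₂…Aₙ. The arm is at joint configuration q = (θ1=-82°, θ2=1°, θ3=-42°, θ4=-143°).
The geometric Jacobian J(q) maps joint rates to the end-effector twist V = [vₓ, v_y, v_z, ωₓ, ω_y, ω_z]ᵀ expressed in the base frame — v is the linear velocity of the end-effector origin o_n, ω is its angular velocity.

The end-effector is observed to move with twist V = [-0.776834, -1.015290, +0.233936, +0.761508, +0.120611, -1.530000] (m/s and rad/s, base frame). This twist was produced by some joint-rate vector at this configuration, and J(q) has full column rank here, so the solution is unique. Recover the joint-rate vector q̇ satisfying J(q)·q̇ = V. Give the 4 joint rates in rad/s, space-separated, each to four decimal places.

o_n = [0.6731, -0.6417, 0.3027]
J₁: ẑ×o_n = [0.6417, 0.6731, -0.0000], ω = ẑ
J2: z=[0.0000, 0.0000, 1.0000] o=[0.0445, -0.3169, 0.0000] → [0.3248, 0.6286, -0.0000, 0.0000, 0.0000, 1.0000]
J3: z=[0.9877, 0.1564, 0.0000] o=[0.1290, -0.8502, 0.1200] → [0.0286, -0.1805, 0.1208, 0.9877, 0.1564, 0.0000]
J4: z=[0.9877, 0.1564, 0.0000] o=[0.7292, -0.9959, 0.3341] → [-0.0049, 0.0310, 0.3586, 0.9877, 0.1564, 0.0000]
q̇ = J⁺·V = [-0.8900, -0.6400, 0.1790, 0.5920]

-0.8900 -0.6400 0.1790 0.5920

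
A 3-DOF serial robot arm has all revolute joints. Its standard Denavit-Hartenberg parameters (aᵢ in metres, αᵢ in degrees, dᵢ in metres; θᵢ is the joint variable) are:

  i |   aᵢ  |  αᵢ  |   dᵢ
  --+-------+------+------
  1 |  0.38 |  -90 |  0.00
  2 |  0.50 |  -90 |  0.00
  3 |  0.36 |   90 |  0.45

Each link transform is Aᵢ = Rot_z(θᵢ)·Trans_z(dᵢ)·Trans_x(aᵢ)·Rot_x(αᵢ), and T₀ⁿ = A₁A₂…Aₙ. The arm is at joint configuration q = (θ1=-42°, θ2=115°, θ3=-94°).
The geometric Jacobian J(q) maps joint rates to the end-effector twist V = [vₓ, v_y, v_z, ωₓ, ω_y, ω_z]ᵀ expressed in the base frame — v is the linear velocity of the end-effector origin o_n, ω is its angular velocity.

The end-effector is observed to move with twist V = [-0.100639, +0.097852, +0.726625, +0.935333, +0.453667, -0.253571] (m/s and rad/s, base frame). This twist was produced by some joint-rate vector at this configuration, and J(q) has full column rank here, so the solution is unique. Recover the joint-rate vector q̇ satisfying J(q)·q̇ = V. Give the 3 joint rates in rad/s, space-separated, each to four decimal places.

o_n = [0.0705, 0.4198, -0.2402]
J₁: ẑ×o_n = [-0.4198, 0.0705, 0.0000], ω = ẑ
J2: z=[0.6691, 0.7431, 0.0000] o=[0.2824, -0.2543, 0.0000] → [-0.1785, 0.1607, 0.6085, 0.6691, 0.7431, 0.0000]
J3: z=[-0.6735, 0.6064, 0.4226] o=[0.1254, -0.1129, -0.4532] → [-0.0960, 0.1202, -0.3255, -0.6735, 0.6064, 0.4226]
q̇ = J⁺·V = [-0.0710, 0.9630, -0.4320]

-0.0710 0.9630 -0.4320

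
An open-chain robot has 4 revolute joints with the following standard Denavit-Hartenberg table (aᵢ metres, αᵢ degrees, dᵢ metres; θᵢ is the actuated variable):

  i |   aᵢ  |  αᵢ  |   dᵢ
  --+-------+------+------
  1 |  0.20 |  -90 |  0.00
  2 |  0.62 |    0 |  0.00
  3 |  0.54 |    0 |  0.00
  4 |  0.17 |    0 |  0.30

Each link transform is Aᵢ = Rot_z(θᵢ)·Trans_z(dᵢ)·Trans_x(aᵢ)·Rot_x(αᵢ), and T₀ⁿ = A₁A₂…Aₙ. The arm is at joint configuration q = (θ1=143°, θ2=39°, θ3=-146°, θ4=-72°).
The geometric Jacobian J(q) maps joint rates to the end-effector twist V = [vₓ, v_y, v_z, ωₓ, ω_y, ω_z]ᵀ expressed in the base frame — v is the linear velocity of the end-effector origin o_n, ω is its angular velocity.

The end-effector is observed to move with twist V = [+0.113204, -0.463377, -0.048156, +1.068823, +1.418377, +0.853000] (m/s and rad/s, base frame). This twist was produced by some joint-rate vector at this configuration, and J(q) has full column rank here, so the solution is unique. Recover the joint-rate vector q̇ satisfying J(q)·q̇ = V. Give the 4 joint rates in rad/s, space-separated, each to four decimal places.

o_n = [-0.4632, -0.0266, 0.1292]
J₁: ẑ×o_n = [0.0266, -0.4632, 0.0000], ω = ẑ
J2: z=[-0.6018, -0.7986, 0.0000] o=[-0.1597, 0.1204, 0.0000] → [-0.1032, 0.0778, -0.1540, -0.6018, -0.7986, 0.0000]
J3: z=[-0.6018, -0.7986, 0.0000] o=[-0.5445, 0.4103, -0.3902] → [-0.4148, 0.3126, 0.3279, -0.6018, -0.7986, 0.0000]
J4: z=[-0.6018, -0.7986, 0.0000] o=[-0.4184, 0.3153, 0.1262] → [-0.0024, 0.0018, 0.1700, -0.6018, -0.7986, 0.0000]
q̇ = J⁺·V = [0.8530, -0.7910, -0.0160, -0.9690]

0.8530 -0.7910 -0.0160 -0.9690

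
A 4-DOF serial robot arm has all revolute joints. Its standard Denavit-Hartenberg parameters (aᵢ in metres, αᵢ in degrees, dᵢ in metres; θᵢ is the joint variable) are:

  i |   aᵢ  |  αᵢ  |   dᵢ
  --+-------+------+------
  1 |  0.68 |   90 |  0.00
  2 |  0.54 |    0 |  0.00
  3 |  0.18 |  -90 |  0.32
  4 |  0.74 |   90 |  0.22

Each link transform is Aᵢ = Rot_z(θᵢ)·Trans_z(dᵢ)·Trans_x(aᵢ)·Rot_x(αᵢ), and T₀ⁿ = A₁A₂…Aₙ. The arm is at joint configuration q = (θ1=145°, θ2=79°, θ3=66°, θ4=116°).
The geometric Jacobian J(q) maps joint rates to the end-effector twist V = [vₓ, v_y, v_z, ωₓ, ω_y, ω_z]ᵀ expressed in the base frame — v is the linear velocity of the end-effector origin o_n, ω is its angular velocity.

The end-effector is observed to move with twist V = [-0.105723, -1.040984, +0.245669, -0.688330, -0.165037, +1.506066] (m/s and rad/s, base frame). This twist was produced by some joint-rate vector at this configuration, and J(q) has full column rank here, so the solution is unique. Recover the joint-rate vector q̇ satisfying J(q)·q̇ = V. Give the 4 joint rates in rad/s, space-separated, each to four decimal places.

0.8360 -0.6850 0.1550 -0.8180

o_n = [-0.8329, 0.1619, 0.2670]
J₁: ẑ×o_n = [-0.1619, -0.8329, 0.0000], ω = ẑ
J2: z=[0.5736, 0.8192, 0.0000] o=[-0.5570, 0.3900, 0.0000] → [0.2187, -0.1532, 0.0951, 0.5736, 0.8192, 0.0000]
J3: z=[0.5736, 0.8192, 0.0000] o=[-0.6414, 0.4491, 0.5301] → [-0.2155, 0.1509, -0.0079, 0.5736, 0.8192, 0.0000]
J4: z=[0.4698, -0.3290, -0.8192] o=[-0.3371, 0.6267, 0.6333] → [-0.2602, 0.5782, -0.3815, 0.4698, -0.3290, -0.8192]
q̇ = J⁺·V = [0.8360, -0.6850, 0.1550, -0.8180]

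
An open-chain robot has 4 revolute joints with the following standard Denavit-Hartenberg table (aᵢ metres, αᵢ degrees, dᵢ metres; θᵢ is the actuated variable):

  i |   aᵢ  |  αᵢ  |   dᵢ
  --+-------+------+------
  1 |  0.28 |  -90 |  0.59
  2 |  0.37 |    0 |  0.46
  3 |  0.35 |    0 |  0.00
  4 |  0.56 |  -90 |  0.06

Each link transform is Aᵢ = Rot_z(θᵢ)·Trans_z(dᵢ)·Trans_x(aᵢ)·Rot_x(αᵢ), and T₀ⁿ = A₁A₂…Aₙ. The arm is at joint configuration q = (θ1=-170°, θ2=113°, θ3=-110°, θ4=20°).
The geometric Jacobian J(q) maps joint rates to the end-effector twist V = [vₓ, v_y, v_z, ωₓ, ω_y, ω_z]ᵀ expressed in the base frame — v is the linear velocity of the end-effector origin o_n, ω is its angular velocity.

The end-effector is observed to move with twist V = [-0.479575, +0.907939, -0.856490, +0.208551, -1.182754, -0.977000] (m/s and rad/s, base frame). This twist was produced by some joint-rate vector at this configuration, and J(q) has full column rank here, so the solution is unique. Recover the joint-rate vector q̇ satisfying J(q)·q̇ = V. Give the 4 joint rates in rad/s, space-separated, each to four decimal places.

o_n = [-0.8949, -0.6858, 0.0123]
J₁: ẑ×o_n = [0.6858, -0.8949, 0.0000], ω = ẑ
J2: z=[0.1736, -0.9848, 0.0000] o=[-0.2757, -0.0486, 0.5900] → [0.5689, 0.1003, -0.7204, 0.1736, -0.9848, 0.0000]
J3: z=[0.1736, -0.9848, 0.0000] o=[-0.0535, -0.4765, 0.2494] → [0.2335, 0.0412, -0.8650, 0.1736, -0.9848, 0.0000]
J4: z=[0.1736, -0.9848, 0.0000] o=[-0.3977, -0.5372, 0.2311] → [0.2155, 0.0380, -0.5155, 0.1736, -0.9848, 0.0000]
q̇ = J⁺·V = [-0.9770, -0.2350, 0.8170, 0.6190]

-0.9770 -0.2350 0.8170 0.6190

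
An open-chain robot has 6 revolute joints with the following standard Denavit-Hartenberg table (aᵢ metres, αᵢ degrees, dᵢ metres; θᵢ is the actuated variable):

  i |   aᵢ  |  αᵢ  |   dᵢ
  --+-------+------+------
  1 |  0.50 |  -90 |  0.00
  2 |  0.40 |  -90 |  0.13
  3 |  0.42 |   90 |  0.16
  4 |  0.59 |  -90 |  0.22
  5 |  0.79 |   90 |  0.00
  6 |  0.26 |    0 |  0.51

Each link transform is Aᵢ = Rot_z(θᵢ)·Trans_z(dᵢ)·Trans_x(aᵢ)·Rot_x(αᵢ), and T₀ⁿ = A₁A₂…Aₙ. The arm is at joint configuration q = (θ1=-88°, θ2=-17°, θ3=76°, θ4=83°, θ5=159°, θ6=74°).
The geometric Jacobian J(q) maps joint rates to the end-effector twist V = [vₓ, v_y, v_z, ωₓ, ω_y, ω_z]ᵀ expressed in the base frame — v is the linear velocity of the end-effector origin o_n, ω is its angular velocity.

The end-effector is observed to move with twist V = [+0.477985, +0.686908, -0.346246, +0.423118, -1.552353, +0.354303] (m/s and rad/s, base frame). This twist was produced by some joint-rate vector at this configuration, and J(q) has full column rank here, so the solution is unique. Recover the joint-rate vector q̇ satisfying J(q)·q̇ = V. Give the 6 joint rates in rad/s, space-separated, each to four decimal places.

o_n = [-0.1542, -0.4494, -0.1835]
J₁: ẑ×o_n = [0.4494, -0.1542, 0.0000], ω = ẑ
J2: z=[0.9994, 0.0349, 0.0000] o=[0.0174, -0.4997, 0.0000] → [-0.0064, 0.1834, 0.0563, 0.9994, 0.0349, 0.0000]
J3: z=[0.0102, -0.2922, -0.9563] o=[0.1607, -0.8774, 0.1169] → [0.4972, 0.3042, -0.0876, 0.0102, -0.2922, -0.9563]
J4: z=[0.2742, -0.9189, 0.2837] o=[-0.2415, -1.0355, -0.0064] → [-0.0035, 0.0734, 0.2410, 0.2742, -0.9189, 0.2837]
J5: z=[0.9557, 0.2275, -0.1867] o=[-0.2444, -1.4279, -0.4989] → [0.2545, -0.3182, 0.9146, 0.9557, 0.2275, -0.1867]
J6: z=[-0.2943, 0.7423, -0.6019] o=[-0.2430, -0.9300, 0.1145] → [0.0681, -0.1412, -0.2074, -0.2943, 0.7423, -0.6019]
q̇ = J⁺·V = [0.5200, 0.6600, 0.9400, 0.7000, -0.6680, -0.6810]

0.5200 0.6600 0.9400 0.7000 -0.6680 -0.6810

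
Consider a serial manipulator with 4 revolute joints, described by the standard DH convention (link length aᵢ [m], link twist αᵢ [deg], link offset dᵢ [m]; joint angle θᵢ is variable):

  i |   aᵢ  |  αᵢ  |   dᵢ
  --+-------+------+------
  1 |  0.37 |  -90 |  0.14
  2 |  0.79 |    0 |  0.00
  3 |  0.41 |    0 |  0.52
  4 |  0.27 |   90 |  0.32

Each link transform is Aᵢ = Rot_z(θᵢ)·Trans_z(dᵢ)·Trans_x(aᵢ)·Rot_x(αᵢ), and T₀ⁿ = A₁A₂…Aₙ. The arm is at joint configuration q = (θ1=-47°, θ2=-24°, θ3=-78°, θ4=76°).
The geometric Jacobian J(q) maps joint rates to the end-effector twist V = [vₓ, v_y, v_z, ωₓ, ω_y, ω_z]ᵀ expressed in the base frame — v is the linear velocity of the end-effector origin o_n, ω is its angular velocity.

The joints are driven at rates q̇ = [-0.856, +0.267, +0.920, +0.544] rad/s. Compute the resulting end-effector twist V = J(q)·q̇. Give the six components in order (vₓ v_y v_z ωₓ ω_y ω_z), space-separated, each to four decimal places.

o_n = [1.4662, -0.3407, 0.9807]
J₁: ẑ×o_n = [0.3407, 1.4662, -0.0000], ω = ẑ
J2: z=[0.7314, 0.6820, 0.0000] o=[0.2523, -0.2706, 0.1400] → [0.5734, -0.6149, -0.8791, 0.7314, 0.6820, 0.0000]
J3: z=[0.7314, 0.6820, 0.0000] o=[0.7445, -0.7984, 0.4613] → [0.3542, -0.3799, -0.1574, 0.7314, 0.6820, 0.0000]
J4: z=[0.7314, 0.6820, 0.0000] o=[1.0667, -0.3814, 0.8624] → [0.0807, -0.0866, -0.2427, 0.7314, 0.6820, 0.0000]
V = J·q̇ = [0.2313, -1.8158, -0.5116, 1.2660, 1.1805, -0.8560]

0.2313 -1.8158 -0.5116 1.2660 1.1805 -0.8560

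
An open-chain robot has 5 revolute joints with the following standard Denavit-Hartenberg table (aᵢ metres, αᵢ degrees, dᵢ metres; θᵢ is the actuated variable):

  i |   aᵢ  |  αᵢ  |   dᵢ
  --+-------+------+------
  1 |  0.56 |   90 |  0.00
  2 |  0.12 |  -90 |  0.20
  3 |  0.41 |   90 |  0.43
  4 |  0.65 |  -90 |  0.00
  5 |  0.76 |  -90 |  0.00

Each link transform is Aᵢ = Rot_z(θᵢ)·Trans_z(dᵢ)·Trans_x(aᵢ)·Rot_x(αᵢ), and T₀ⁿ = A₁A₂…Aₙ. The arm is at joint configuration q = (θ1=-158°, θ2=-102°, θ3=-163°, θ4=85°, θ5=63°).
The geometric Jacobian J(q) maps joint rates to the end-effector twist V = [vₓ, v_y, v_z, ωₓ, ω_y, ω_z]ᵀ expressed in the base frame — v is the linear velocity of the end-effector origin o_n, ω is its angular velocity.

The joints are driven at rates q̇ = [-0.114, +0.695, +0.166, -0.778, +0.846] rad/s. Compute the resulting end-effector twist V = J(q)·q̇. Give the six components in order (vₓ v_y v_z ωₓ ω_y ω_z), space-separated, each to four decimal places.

0.2157 0.9090 1.5840 -0.4650 1.0984 -1.1747

o_n = [-2.2104, 0.1777, -0.1419]
J₁: ẑ×o_n = [-0.1777, -2.2104, 0.0000], ω = ẑ
J2: z=[-0.3746, 0.9272, 0.0000] o=[-0.5192, -0.2098, 0.0000] → [-0.1316, -0.0532, 1.4228, -0.3746, 0.9272, 0.0000]
J3: z=[-0.9069, -0.3664, -0.2079] o=[-0.5710, -0.0150, -0.1174] → [0.0491, 0.3186, -0.7755, -0.9069, -0.3664, -0.2079]
J4: z=[0.3019, -0.9094, 0.2860] o=[-1.0815, -0.0920, 0.1767] → [0.2127, -0.2267, -0.9452, 0.3019, -0.9094, 0.2860]
J5: z=[0.2137, -0.2278, -0.9500] o=[-1.6854, -0.3181, 0.0951] → [0.5250, 0.5494, -0.0136, 0.2137, -0.2278, -0.9500]
V = J·q̇ = [0.2157, 0.9090, 1.5840, -0.4650, 1.0984, -1.1747]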